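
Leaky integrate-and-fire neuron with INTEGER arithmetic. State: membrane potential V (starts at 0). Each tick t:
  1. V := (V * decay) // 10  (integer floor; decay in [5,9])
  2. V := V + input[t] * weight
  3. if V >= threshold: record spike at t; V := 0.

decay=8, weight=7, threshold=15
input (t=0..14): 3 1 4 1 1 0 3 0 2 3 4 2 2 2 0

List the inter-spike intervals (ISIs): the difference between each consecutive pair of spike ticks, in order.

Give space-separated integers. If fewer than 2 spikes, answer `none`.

t=0: input=3 -> V=0 FIRE
t=1: input=1 -> V=7
t=2: input=4 -> V=0 FIRE
t=3: input=1 -> V=7
t=4: input=1 -> V=12
t=5: input=0 -> V=9
t=6: input=3 -> V=0 FIRE
t=7: input=0 -> V=0
t=8: input=2 -> V=14
t=9: input=3 -> V=0 FIRE
t=10: input=4 -> V=0 FIRE
t=11: input=2 -> V=14
t=12: input=2 -> V=0 FIRE
t=13: input=2 -> V=14
t=14: input=0 -> V=11

Answer: 2 4 3 1 2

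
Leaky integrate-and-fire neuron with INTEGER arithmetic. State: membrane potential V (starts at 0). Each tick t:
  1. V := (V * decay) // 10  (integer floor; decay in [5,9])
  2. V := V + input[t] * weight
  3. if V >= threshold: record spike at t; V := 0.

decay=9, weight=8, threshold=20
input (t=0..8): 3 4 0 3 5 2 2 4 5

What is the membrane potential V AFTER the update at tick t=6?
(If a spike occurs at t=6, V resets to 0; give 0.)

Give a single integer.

t=0: input=3 -> V=0 FIRE
t=1: input=4 -> V=0 FIRE
t=2: input=0 -> V=0
t=3: input=3 -> V=0 FIRE
t=4: input=5 -> V=0 FIRE
t=5: input=2 -> V=16
t=6: input=2 -> V=0 FIRE
t=7: input=4 -> V=0 FIRE
t=8: input=5 -> V=0 FIRE

Answer: 0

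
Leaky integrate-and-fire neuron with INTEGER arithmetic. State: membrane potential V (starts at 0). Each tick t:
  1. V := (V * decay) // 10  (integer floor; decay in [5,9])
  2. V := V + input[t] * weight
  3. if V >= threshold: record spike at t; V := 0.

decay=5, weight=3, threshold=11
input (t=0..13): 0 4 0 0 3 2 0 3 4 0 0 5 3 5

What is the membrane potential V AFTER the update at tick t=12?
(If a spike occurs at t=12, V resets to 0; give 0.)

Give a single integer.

t=0: input=0 -> V=0
t=1: input=4 -> V=0 FIRE
t=2: input=0 -> V=0
t=3: input=0 -> V=0
t=4: input=3 -> V=9
t=5: input=2 -> V=10
t=6: input=0 -> V=5
t=7: input=3 -> V=0 FIRE
t=8: input=4 -> V=0 FIRE
t=9: input=0 -> V=0
t=10: input=0 -> V=0
t=11: input=5 -> V=0 FIRE
t=12: input=3 -> V=9
t=13: input=5 -> V=0 FIRE

Answer: 9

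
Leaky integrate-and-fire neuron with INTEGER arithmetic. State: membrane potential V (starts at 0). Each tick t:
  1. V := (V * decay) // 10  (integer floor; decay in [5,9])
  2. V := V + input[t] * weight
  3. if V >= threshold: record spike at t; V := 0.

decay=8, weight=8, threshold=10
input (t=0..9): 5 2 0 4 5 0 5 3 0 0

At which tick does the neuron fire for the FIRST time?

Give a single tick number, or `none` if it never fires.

Answer: 0

Derivation:
t=0: input=5 -> V=0 FIRE
t=1: input=2 -> V=0 FIRE
t=2: input=0 -> V=0
t=3: input=4 -> V=0 FIRE
t=4: input=5 -> V=0 FIRE
t=5: input=0 -> V=0
t=6: input=5 -> V=0 FIRE
t=7: input=3 -> V=0 FIRE
t=8: input=0 -> V=0
t=9: input=0 -> V=0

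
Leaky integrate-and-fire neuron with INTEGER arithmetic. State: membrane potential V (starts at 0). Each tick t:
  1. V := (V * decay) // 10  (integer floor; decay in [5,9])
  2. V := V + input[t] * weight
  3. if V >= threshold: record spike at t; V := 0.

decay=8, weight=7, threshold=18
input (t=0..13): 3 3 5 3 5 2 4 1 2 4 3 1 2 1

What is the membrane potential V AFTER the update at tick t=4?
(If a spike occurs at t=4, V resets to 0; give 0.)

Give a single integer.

t=0: input=3 -> V=0 FIRE
t=1: input=3 -> V=0 FIRE
t=2: input=5 -> V=0 FIRE
t=3: input=3 -> V=0 FIRE
t=4: input=5 -> V=0 FIRE
t=5: input=2 -> V=14
t=6: input=4 -> V=0 FIRE
t=7: input=1 -> V=7
t=8: input=2 -> V=0 FIRE
t=9: input=4 -> V=0 FIRE
t=10: input=3 -> V=0 FIRE
t=11: input=1 -> V=7
t=12: input=2 -> V=0 FIRE
t=13: input=1 -> V=7

Answer: 0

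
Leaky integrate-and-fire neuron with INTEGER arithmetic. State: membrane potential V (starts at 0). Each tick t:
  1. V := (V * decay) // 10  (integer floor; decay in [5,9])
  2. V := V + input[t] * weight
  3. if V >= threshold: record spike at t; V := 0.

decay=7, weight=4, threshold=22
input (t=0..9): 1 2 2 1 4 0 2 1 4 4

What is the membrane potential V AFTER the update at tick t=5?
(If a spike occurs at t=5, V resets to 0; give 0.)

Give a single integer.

t=0: input=1 -> V=4
t=1: input=2 -> V=10
t=2: input=2 -> V=15
t=3: input=1 -> V=14
t=4: input=4 -> V=0 FIRE
t=5: input=0 -> V=0
t=6: input=2 -> V=8
t=7: input=1 -> V=9
t=8: input=4 -> V=0 FIRE
t=9: input=4 -> V=16

Answer: 0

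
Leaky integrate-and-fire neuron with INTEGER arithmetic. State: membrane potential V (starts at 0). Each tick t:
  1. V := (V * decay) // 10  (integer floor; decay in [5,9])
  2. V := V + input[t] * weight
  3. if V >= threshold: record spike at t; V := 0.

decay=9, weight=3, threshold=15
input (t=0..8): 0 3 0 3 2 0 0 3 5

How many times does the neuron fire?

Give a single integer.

Answer: 2

Derivation:
t=0: input=0 -> V=0
t=1: input=3 -> V=9
t=2: input=0 -> V=8
t=3: input=3 -> V=0 FIRE
t=4: input=2 -> V=6
t=5: input=0 -> V=5
t=6: input=0 -> V=4
t=7: input=3 -> V=12
t=8: input=5 -> V=0 FIRE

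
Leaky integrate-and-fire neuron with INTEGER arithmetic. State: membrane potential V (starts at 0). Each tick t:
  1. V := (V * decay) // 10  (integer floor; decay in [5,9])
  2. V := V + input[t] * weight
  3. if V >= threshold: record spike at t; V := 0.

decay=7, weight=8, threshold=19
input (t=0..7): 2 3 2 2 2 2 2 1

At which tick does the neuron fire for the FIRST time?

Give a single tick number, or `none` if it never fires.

t=0: input=2 -> V=16
t=1: input=3 -> V=0 FIRE
t=2: input=2 -> V=16
t=3: input=2 -> V=0 FIRE
t=4: input=2 -> V=16
t=5: input=2 -> V=0 FIRE
t=6: input=2 -> V=16
t=7: input=1 -> V=0 FIRE

Answer: 1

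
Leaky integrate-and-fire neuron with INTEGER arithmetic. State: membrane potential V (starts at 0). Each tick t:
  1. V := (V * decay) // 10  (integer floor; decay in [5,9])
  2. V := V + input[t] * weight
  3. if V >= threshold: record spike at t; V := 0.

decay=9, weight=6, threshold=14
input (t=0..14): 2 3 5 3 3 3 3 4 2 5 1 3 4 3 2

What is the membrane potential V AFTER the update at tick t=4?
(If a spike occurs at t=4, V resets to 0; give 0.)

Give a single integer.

t=0: input=2 -> V=12
t=1: input=3 -> V=0 FIRE
t=2: input=5 -> V=0 FIRE
t=3: input=3 -> V=0 FIRE
t=4: input=3 -> V=0 FIRE
t=5: input=3 -> V=0 FIRE
t=6: input=3 -> V=0 FIRE
t=7: input=4 -> V=0 FIRE
t=8: input=2 -> V=12
t=9: input=5 -> V=0 FIRE
t=10: input=1 -> V=6
t=11: input=3 -> V=0 FIRE
t=12: input=4 -> V=0 FIRE
t=13: input=3 -> V=0 FIRE
t=14: input=2 -> V=12

Answer: 0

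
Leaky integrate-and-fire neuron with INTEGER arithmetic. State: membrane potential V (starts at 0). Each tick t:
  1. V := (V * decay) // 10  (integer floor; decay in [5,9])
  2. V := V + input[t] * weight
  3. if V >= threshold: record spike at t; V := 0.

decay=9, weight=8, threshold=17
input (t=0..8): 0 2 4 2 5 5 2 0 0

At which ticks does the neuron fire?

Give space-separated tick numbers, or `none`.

Answer: 2 4 5

Derivation:
t=0: input=0 -> V=0
t=1: input=2 -> V=16
t=2: input=4 -> V=0 FIRE
t=3: input=2 -> V=16
t=4: input=5 -> V=0 FIRE
t=5: input=5 -> V=0 FIRE
t=6: input=2 -> V=16
t=7: input=0 -> V=14
t=8: input=0 -> V=12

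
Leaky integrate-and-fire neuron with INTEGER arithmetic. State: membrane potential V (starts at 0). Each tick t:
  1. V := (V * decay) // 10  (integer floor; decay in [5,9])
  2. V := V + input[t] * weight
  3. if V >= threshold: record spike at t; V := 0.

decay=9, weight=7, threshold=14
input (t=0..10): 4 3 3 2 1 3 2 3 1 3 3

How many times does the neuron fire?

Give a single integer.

t=0: input=4 -> V=0 FIRE
t=1: input=3 -> V=0 FIRE
t=2: input=3 -> V=0 FIRE
t=3: input=2 -> V=0 FIRE
t=4: input=1 -> V=7
t=5: input=3 -> V=0 FIRE
t=6: input=2 -> V=0 FIRE
t=7: input=3 -> V=0 FIRE
t=8: input=1 -> V=7
t=9: input=3 -> V=0 FIRE
t=10: input=3 -> V=0 FIRE

Answer: 9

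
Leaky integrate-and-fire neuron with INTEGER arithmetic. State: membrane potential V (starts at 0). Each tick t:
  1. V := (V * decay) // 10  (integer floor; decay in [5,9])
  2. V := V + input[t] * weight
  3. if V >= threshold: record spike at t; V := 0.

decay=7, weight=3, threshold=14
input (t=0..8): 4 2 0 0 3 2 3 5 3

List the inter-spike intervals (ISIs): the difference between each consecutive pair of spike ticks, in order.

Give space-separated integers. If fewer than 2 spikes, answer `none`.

Answer: 5 1

Derivation:
t=0: input=4 -> V=12
t=1: input=2 -> V=0 FIRE
t=2: input=0 -> V=0
t=3: input=0 -> V=0
t=4: input=3 -> V=9
t=5: input=2 -> V=12
t=6: input=3 -> V=0 FIRE
t=7: input=5 -> V=0 FIRE
t=8: input=3 -> V=9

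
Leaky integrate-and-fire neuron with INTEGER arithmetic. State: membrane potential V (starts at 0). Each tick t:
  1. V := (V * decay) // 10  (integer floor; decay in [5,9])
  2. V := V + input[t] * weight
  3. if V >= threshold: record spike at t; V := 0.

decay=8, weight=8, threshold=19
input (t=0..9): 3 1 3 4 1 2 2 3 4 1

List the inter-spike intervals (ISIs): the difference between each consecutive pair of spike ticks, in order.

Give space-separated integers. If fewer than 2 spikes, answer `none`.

t=0: input=3 -> V=0 FIRE
t=1: input=1 -> V=8
t=2: input=3 -> V=0 FIRE
t=3: input=4 -> V=0 FIRE
t=4: input=1 -> V=8
t=5: input=2 -> V=0 FIRE
t=6: input=2 -> V=16
t=7: input=3 -> V=0 FIRE
t=8: input=4 -> V=0 FIRE
t=9: input=1 -> V=8

Answer: 2 1 2 2 1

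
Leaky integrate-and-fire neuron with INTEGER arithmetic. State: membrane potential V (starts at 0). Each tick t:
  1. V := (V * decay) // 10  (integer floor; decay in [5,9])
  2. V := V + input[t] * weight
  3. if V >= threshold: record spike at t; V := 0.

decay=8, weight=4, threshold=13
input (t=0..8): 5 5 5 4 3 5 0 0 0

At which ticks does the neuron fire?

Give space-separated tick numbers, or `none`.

Answer: 0 1 2 3 5

Derivation:
t=0: input=5 -> V=0 FIRE
t=1: input=5 -> V=0 FIRE
t=2: input=5 -> V=0 FIRE
t=3: input=4 -> V=0 FIRE
t=4: input=3 -> V=12
t=5: input=5 -> V=0 FIRE
t=6: input=0 -> V=0
t=7: input=0 -> V=0
t=8: input=0 -> V=0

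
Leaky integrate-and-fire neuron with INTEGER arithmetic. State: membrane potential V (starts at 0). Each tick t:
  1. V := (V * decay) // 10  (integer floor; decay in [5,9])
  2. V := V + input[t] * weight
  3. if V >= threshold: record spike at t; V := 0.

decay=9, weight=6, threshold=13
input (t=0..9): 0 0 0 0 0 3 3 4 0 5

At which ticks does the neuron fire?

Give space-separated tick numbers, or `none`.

Answer: 5 6 7 9

Derivation:
t=0: input=0 -> V=0
t=1: input=0 -> V=0
t=2: input=0 -> V=0
t=3: input=0 -> V=0
t=4: input=0 -> V=0
t=5: input=3 -> V=0 FIRE
t=6: input=3 -> V=0 FIRE
t=7: input=4 -> V=0 FIRE
t=8: input=0 -> V=0
t=9: input=5 -> V=0 FIRE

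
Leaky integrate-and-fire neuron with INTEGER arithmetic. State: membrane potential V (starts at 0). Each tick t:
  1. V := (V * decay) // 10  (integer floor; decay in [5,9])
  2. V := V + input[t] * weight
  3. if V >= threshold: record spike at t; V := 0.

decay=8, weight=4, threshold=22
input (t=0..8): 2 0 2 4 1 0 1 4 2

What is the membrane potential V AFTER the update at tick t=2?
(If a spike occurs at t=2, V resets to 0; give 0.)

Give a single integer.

t=0: input=2 -> V=8
t=1: input=0 -> V=6
t=2: input=2 -> V=12
t=3: input=4 -> V=0 FIRE
t=4: input=1 -> V=4
t=5: input=0 -> V=3
t=6: input=1 -> V=6
t=7: input=4 -> V=20
t=8: input=2 -> V=0 FIRE

Answer: 12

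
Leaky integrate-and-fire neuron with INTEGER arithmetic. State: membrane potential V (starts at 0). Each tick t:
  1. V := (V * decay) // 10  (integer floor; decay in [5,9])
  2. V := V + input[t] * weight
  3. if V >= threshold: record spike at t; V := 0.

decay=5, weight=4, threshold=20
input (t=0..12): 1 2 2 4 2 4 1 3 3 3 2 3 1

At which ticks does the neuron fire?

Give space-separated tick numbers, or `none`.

t=0: input=1 -> V=4
t=1: input=2 -> V=10
t=2: input=2 -> V=13
t=3: input=4 -> V=0 FIRE
t=4: input=2 -> V=8
t=5: input=4 -> V=0 FIRE
t=6: input=1 -> V=4
t=7: input=3 -> V=14
t=8: input=3 -> V=19
t=9: input=3 -> V=0 FIRE
t=10: input=2 -> V=8
t=11: input=3 -> V=16
t=12: input=1 -> V=12

Answer: 3 5 9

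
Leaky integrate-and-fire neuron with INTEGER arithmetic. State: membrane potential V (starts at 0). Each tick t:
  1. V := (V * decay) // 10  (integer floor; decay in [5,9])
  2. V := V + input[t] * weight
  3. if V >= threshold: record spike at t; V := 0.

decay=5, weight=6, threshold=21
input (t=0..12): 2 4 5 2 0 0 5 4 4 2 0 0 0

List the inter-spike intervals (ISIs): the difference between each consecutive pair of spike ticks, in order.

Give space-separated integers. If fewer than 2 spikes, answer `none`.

Answer: 1 4 1 1

Derivation:
t=0: input=2 -> V=12
t=1: input=4 -> V=0 FIRE
t=2: input=5 -> V=0 FIRE
t=3: input=2 -> V=12
t=4: input=0 -> V=6
t=5: input=0 -> V=3
t=6: input=5 -> V=0 FIRE
t=7: input=4 -> V=0 FIRE
t=8: input=4 -> V=0 FIRE
t=9: input=2 -> V=12
t=10: input=0 -> V=6
t=11: input=0 -> V=3
t=12: input=0 -> V=1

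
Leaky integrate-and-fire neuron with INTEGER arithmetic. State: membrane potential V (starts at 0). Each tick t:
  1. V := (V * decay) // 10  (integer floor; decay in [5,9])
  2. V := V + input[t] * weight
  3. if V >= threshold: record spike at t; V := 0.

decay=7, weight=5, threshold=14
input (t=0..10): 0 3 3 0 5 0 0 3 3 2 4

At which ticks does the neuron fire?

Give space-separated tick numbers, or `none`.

Answer: 1 2 4 7 8 10

Derivation:
t=0: input=0 -> V=0
t=1: input=3 -> V=0 FIRE
t=2: input=3 -> V=0 FIRE
t=3: input=0 -> V=0
t=4: input=5 -> V=0 FIRE
t=5: input=0 -> V=0
t=6: input=0 -> V=0
t=7: input=3 -> V=0 FIRE
t=8: input=3 -> V=0 FIRE
t=9: input=2 -> V=10
t=10: input=4 -> V=0 FIRE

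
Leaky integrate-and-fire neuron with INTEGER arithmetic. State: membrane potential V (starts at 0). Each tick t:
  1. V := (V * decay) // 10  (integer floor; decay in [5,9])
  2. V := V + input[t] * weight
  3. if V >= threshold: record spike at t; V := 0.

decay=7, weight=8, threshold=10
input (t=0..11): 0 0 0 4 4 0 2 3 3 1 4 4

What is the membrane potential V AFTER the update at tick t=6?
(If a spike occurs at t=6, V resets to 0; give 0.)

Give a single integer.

t=0: input=0 -> V=0
t=1: input=0 -> V=0
t=2: input=0 -> V=0
t=3: input=4 -> V=0 FIRE
t=4: input=4 -> V=0 FIRE
t=5: input=0 -> V=0
t=6: input=2 -> V=0 FIRE
t=7: input=3 -> V=0 FIRE
t=8: input=3 -> V=0 FIRE
t=9: input=1 -> V=8
t=10: input=4 -> V=0 FIRE
t=11: input=4 -> V=0 FIRE

Answer: 0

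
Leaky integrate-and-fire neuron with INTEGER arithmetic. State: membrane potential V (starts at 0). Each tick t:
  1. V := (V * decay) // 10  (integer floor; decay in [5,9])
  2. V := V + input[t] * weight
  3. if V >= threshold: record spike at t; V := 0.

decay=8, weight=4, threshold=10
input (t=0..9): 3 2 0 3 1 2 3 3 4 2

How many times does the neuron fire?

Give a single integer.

Answer: 6

Derivation:
t=0: input=3 -> V=0 FIRE
t=1: input=2 -> V=8
t=2: input=0 -> V=6
t=3: input=3 -> V=0 FIRE
t=4: input=1 -> V=4
t=5: input=2 -> V=0 FIRE
t=6: input=3 -> V=0 FIRE
t=7: input=3 -> V=0 FIRE
t=8: input=4 -> V=0 FIRE
t=9: input=2 -> V=8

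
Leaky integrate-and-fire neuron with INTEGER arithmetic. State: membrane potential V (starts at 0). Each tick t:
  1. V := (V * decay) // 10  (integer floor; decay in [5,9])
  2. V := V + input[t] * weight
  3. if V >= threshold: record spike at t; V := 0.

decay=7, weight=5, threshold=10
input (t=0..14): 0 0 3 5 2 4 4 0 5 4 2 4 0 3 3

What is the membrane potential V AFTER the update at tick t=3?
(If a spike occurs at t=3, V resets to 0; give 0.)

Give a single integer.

t=0: input=0 -> V=0
t=1: input=0 -> V=0
t=2: input=3 -> V=0 FIRE
t=3: input=5 -> V=0 FIRE
t=4: input=2 -> V=0 FIRE
t=5: input=4 -> V=0 FIRE
t=6: input=4 -> V=0 FIRE
t=7: input=0 -> V=0
t=8: input=5 -> V=0 FIRE
t=9: input=4 -> V=0 FIRE
t=10: input=2 -> V=0 FIRE
t=11: input=4 -> V=0 FIRE
t=12: input=0 -> V=0
t=13: input=3 -> V=0 FIRE
t=14: input=3 -> V=0 FIRE

Answer: 0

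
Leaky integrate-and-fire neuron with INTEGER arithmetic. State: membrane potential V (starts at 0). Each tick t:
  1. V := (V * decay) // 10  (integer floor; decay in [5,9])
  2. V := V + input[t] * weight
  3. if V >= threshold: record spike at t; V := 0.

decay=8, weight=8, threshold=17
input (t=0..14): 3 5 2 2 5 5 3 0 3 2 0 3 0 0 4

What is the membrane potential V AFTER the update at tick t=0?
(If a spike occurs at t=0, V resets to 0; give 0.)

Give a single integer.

Answer: 0

Derivation:
t=0: input=3 -> V=0 FIRE
t=1: input=5 -> V=0 FIRE
t=2: input=2 -> V=16
t=3: input=2 -> V=0 FIRE
t=4: input=5 -> V=0 FIRE
t=5: input=5 -> V=0 FIRE
t=6: input=3 -> V=0 FIRE
t=7: input=0 -> V=0
t=8: input=3 -> V=0 FIRE
t=9: input=2 -> V=16
t=10: input=0 -> V=12
t=11: input=3 -> V=0 FIRE
t=12: input=0 -> V=0
t=13: input=0 -> V=0
t=14: input=4 -> V=0 FIRE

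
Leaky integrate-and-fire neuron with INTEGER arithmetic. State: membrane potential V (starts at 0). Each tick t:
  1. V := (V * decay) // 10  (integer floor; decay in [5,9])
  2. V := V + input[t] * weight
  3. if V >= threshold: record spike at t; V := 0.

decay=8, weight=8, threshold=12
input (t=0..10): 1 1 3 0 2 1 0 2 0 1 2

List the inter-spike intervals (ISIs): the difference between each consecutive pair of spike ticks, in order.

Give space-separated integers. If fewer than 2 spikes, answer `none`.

Answer: 1 2 3 3

Derivation:
t=0: input=1 -> V=8
t=1: input=1 -> V=0 FIRE
t=2: input=3 -> V=0 FIRE
t=3: input=0 -> V=0
t=4: input=2 -> V=0 FIRE
t=5: input=1 -> V=8
t=6: input=0 -> V=6
t=7: input=2 -> V=0 FIRE
t=8: input=0 -> V=0
t=9: input=1 -> V=8
t=10: input=2 -> V=0 FIRE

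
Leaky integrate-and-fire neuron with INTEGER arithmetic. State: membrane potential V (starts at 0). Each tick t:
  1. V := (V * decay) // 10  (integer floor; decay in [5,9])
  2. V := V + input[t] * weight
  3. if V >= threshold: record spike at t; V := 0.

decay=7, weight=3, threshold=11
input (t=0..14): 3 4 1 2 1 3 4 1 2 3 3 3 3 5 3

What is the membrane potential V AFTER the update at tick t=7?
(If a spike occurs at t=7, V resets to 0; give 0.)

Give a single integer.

Answer: 3

Derivation:
t=0: input=3 -> V=9
t=1: input=4 -> V=0 FIRE
t=2: input=1 -> V=3
t=3: input=2 -> V=8
t=4: input=1 -> V=8
t=5: input=3 -> V=0 FIRE
t=6: input=4 -> V=0 FIRE
t=7: input=1 -> V=3
t=8: input=2 -> V=8
t=9: input=3 -> V=0 FIRE
t=10: input=3 -> V=9
t=11: input=3 -> V=0 FIRE
t=12: input=3 -> V=9
t=13: input=5 -> V=0 FIRE
t=14: input=3 -> V=9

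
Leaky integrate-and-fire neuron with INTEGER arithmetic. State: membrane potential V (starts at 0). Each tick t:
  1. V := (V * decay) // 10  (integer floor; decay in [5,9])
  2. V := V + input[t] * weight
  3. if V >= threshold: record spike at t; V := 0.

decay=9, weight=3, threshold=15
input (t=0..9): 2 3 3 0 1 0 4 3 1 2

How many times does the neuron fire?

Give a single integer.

Answer: 2

Derivation:
t=0: input=2 -> V=6
t=1: input=3 -> V=14
t=2: input=3 -> V=0 FIRE
t=3: input=0 -> V=0
t=4: input=1 -> V=3
t=5: input=0 -> V=2
t=6: input=4 -> V=13
t=7: input=3 -> V=0 FIRE
t=8: input=1 -> V=3
t=9: input=2 -> V=8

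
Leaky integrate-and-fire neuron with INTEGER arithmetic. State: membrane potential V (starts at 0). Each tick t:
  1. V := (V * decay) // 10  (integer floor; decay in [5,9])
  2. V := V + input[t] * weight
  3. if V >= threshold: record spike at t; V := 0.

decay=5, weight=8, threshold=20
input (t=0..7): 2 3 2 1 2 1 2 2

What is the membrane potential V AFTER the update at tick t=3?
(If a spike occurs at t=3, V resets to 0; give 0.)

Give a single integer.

t=0: input=2 -> V=16
t=1: input=3 -> V=0 FIRE
t=2: input=2 -> V=16
t=3: input=1 -> V=16
t=4: input=2 -> V=0 FIRE
t=5: input=1 -> V=8
t=6: input=2 -> V=0 FIRE
t=7: input=2 -> V=16

Answer: 16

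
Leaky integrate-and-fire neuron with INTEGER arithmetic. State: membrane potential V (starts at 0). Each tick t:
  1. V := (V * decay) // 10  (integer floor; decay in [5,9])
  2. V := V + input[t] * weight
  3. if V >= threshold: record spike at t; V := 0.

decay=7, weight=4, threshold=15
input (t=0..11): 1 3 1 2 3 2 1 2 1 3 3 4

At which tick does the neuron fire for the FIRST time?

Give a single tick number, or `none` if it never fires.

t=0: input=1 -> V=4
t=1: input=3 -> V=14
t=2: input=1 -> V=13
t=3: input=2 -> V=0 FIRE
t=4: input=3 -> V=12
t=5: input=2 -> V=0 FIRE
t=6: input=1 -> V=4
t=7: input=2 -> V=10
t=8: input=1 -> V=11
t=9: input=3 -> V=0 FIRE
t=10: input=3 -> V=12
t=11: input=4 -> V=0 FIRE

Answer: 3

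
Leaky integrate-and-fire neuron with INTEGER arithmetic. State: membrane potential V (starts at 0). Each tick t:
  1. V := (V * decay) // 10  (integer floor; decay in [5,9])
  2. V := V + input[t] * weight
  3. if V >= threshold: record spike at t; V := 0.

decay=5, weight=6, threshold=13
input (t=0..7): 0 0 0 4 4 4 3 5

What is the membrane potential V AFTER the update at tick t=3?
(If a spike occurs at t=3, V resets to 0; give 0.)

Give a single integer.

t=0: input=0 -> V=0
t=1: input=0 -> V=0
t=2: input=0 -> V=0
t=3: input=4 -> V=0 FIRE
t=4: input=4 -> V=0 FIRE
t=5: input=4 -> V=0 FIRE
t=6: input=3 -> V=0 FIRE
t=7: input=5 -> V=0 FIRE

Answer: 0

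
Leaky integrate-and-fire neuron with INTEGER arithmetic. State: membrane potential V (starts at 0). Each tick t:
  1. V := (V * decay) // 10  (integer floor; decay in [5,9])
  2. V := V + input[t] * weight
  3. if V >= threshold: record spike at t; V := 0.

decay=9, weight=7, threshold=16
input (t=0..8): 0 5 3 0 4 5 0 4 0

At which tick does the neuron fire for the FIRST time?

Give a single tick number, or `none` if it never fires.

t=0: input=0 -> V=0
t=1: input=5 -> V=0 FIRE
t=2: input=3 -> V=0 FIRE
t=3: input=0 -> V=0
t=4: input=4 -> V=0 FIRE
t=5: input=5 -> V=0 FIRE
t=6: input=0 -> V=0
t=7: input=4 -> V=0 FIRE
t=8: input=0 -> V=0

Answer: 1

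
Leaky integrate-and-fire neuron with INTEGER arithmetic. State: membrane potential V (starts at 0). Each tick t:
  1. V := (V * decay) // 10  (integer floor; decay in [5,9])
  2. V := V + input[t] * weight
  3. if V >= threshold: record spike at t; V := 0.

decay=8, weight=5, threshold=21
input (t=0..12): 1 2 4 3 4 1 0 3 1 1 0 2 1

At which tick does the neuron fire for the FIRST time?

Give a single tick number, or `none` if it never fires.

t=0: input=1 -> V=5
t=1: input=2 -> V=14
t=2: input=4 -> V=0 FIRE
t=3: input=3 -> V=15
t=4: input=4 -> V=0 FIRE
t=5: input=1 -> V=5
t=6: input=0 -> V=4
t=7: input=3 -> V=18
t=8: input=1 -> V=19
t=9: input=1 -> V=20
t=10: input=0 -> V=16
t=11: input=2 -> V=0 FIRE
t=12: input=1 -> V=5

Answer: 2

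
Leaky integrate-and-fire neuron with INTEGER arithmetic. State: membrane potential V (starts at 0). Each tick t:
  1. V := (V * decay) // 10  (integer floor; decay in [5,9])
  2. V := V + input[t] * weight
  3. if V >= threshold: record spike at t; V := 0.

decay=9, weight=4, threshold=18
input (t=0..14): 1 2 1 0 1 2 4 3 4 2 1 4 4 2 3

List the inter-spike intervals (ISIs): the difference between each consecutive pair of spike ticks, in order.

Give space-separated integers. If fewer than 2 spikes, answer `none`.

Answer: 2 2 2 2

Derivation:
t=0: input=1 -> V=4
t=1: input=2 -> V=11
t=2: input=1 -> V=13
t=3: input=0 -> V=11
t=4: input=1 -> V=13
t=5: input=2 -> V=0 FIRE
t=6: input=4 -> V=16
t=7: input=3 -> V=0 FIRE
t=8: input=4 -> V=16
t=9: input=2 -> V=0 FIRE
t=10: input=1 -> V=4
t=11: input=4 -> V=0 FIRE
t=12: input=4 -> V=16
t=13: input=2 -> V=0 FIRE
t=14: input=3 -> V=12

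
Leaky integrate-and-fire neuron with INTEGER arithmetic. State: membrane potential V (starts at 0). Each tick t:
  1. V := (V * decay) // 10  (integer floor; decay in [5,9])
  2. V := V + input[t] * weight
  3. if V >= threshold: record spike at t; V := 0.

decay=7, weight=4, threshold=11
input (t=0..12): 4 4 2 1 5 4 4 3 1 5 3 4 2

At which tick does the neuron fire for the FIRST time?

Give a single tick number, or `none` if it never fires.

t=0: input=4 -> V=0 FIRE
t=1: input=4 -> V=0 FIRE
t=2: input=2 -> V=8
t=3: input=1 -> V=9
t=4: input=5 -> V=0 FIRE
t=5: input=4 -> V=0 FIRE
t=6: input=4 -> V=0 FIRE
t=7: input=3 -> V=0 FIRE
t=8: input=1 -> V=4
t=9: input=5 -> V=0 FIRE
t=10: input=3 -> V=0 FIRE
t=11: input=4 -> V=0 FIRE
t=12: input=2 -> V=8

Answer: 0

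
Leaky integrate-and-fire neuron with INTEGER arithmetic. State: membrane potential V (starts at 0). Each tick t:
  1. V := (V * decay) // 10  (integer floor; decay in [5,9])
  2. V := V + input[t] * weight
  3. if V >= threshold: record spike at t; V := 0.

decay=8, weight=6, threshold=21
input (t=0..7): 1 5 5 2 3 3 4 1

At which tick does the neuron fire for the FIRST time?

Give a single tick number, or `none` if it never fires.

Answer: 1

Derivation:
t=0: input=1 -> V=6
t=1: input=5 -> V=0 FIRE
t=2: input=5 -> V=0 FIRE
t=3: input=2 -> V=12
t=4: input=3 -> V=0 FIRE
t=5: input=3 -> V=18
t=6: input=4 -> V=0 FIRE
t=7: input=1 -> V=6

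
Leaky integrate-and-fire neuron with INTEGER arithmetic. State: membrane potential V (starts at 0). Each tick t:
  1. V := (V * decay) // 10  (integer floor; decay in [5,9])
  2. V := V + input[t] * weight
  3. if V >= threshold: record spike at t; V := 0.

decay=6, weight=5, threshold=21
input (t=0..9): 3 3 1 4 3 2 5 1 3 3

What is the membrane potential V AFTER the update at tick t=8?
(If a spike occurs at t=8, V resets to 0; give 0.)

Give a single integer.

t=0: input=3 -> V=15
t=1: input=3 -> V=0 FIRE
t=2: input=1 -> V=5
t=3: input=4 -> V=0 FIRE
t=4: input=3 -> V=15
t=5: input=2 -> V=19
t=6: input=5 -> V=0 FIRE
t=7: input=1 -> V=5
t=8: input=3 -> V=18
t=9: input=3 -> V=0 FIRE

Answer: 18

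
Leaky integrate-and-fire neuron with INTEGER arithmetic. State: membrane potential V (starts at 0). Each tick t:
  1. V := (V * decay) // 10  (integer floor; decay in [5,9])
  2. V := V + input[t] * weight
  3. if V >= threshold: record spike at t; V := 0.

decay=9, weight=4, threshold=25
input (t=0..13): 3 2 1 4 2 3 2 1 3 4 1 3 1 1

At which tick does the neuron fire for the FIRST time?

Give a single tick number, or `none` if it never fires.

Answer: 3

Derivation:
t=0: input=3 -> V=12
t=1: input=2 -> V=18
t=2: input=1 -> V=20
t=3: input=4 -> V=0 FIRE
t=4: input=2 -> V=8
t=5: input=3 -> V=19
t=6: input=2 -> V=0 FIRE
t=7: input=1 -> V=4
t=8: input=3 -> V=15
t=9: input=4 -> V=0 FIRE
t=10: input=1 -> V=4
t=11: input=3 -> V=15
t=12: input=1 -> V=17
t=13: input=1 -> V=19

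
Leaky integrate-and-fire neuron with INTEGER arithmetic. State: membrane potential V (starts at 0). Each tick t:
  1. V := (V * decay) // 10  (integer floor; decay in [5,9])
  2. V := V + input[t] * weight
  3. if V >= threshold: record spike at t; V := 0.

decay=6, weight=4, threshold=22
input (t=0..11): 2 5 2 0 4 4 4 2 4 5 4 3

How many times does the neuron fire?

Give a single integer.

Answer: 4

Derivation:
t=0: input=2 -> V=8
t=1: input=5 -> V=0 FIRE
t=2: input=2 -> V=8
t=3: input=0 -> V=4
t=4: input=4 -> V=18
t=5: input=4 -> V=0 FIRE
t=6: input=4 -> V=16
t=7: input=2 -> V=17
t=8: input=4 -> V=0 FIRE
t=9: input=5 -> V=20
t=10: input=4 -> V=0 FIRE
t=11: input=3 -> V=12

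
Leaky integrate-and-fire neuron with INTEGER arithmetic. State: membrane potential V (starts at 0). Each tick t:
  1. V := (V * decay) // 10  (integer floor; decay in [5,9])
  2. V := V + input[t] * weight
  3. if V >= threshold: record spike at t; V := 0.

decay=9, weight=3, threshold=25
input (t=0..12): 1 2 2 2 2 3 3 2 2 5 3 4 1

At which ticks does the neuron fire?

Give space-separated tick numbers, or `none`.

t=0: input=1 -> V=3
t=1: input=2 -> V=8
t=2: input=2 -> V=13
t=3: input=2 -> V=17
t=4: input=2 -> V=21
t=5: input=3 -> V=0 FIRE
t=6: input=3 -> V=9
t=7: input=2 -> V=14
t=8: input=2 -> V=18
t=9: input=5 -> V=0 FIRE
t=10: input=3 -> V=9
t=11: input=4 -> V=20
t=12: input=1 -> V=21

Answer: 5 9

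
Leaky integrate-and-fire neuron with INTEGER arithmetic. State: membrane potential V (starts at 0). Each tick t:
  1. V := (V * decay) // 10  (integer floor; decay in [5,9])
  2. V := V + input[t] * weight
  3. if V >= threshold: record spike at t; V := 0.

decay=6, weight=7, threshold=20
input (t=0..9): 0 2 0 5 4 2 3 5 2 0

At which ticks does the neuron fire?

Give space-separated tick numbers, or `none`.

Answer: 3 4 6 7

Derivation:
t=0: input=0 -> V=0
t=1: input=2 -> V=14
t=2: input=0 -> V=8
t=3: input=5 -> V=0 FIRE
t=4: input=4 -> V=0 FIRE
t=5: input=2 -> V=14
t=6: input=3 -> V=0 FIRE
t=7: input=5 -> V=0 FIRE
t=8: input=2 -> V=14
t=9: input=0 -> V=8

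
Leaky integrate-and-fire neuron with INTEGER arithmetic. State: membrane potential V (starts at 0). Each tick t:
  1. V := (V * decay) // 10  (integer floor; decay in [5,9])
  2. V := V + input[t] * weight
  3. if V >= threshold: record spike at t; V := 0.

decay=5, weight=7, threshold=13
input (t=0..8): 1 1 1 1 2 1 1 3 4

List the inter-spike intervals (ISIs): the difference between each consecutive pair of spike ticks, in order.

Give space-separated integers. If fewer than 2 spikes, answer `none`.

Answer: 1 3 1

Derivation:
t=0: input=1 -> V=7
t=1: input=1 -> V=10
t=2: input=1 -> V=12
t=3: input=1 -> V=0 FIRE
t=4: input=2 -> V=0 FIRE
t=5: input=1 -> V=7
t=6: input=1 -> V=10
t=7: input=3 -> V=0 FIRE
t=8: input=4 -> V=0 FIRE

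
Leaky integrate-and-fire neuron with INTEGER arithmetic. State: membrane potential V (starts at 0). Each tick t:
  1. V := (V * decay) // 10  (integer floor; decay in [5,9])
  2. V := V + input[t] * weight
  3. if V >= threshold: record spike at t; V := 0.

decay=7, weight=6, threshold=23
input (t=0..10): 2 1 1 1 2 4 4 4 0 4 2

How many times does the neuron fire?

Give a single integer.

t=0: input=2 -> V=12
t=1: input=1 -> V=14
t=2: input=1 -> V=15
t=3: input=1 -> V=16
t=4: input=2 -> V=0 FIRE
t=5: input=4 -> V=0 FIRE
t=6: input=4 -> V=0 FIRE
t=7: input=4 -> V=0 FIRE
t=8: input=0 -> V=0
t=9: input=4 -> V=0 FIRE
t=10: input=2 -> V=12

Answer: 5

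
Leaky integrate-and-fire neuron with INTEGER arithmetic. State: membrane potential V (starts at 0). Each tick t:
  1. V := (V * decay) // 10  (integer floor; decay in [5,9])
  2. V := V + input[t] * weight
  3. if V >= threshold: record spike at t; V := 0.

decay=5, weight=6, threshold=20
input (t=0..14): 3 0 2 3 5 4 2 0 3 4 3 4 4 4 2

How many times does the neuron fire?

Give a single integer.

t=0: input=3 -> V=18
t=1: input=0 -> V=9
t=2: input=2 -> V=16
t=3: input=3 -> V=0 FIRE
t=4: input=5 -> V=0 FIRE
t=5: input=4 -> V=0 FIRE
t=6: input=2 -> V=12
t=7: input=0 -> V=6
t=8: input=3 -> V=0 FIRE
t=9: input=4 -> V=0 FIRE
t=10: input=3 -> V=18
t=11: input=4 -> V=0 FIRE
t=12: input=4 -> V=0 FIRE
t=13: input=4 -> V=0 FIRE
t=14: input=2 -> V=12

Answer: 8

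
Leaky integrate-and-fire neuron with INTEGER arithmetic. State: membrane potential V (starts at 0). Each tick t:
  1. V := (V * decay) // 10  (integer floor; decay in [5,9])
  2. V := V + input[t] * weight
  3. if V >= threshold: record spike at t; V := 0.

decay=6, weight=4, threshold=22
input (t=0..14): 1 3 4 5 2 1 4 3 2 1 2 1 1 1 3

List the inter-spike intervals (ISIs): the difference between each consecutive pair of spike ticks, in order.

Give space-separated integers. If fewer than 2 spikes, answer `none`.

t=0: input=1 -> V=4
t=1: input=3 -> V=14
t=2: input=4 -> V=0 FIRE
t=3: input=5 -> V=20
t=4: input=2 -> V=20
t=5: input=1 -> V=16
t=6: input=4 -> V=0 FIRE
t=7: input=3 -> V=12
t=8: input=2 -> V=15
t=9: input=1 -> V=13
t=10: input=2 -> V=15
t=11: input=1 -> V=13
t=12: input=1 -> V=11
t=13: input=1 -> V=10
t=14: input=3 -> V=18

Answer: 4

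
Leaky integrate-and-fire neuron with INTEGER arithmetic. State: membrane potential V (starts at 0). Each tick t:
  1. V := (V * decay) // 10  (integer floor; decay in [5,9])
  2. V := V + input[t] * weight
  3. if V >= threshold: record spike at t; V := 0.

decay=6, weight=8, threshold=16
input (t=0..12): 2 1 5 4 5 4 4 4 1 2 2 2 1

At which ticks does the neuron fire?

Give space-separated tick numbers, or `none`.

Answer: 0 2 3 4 5 6 7 9 10 11

Derivation:
t=0: input=2 -> V=0 FIRE
t=1: input=1 -> V=8
t=2: input=5 -> V=0 FIRE
t=3: input=4 -> V=0 FIRE
t=4: input=5 -> V=0 FIRE
t=5: input=4 -> V=0 FIRE
t=6: input=4 -> V=0 FIRE
t=7: input=4 -> V=0 FIRE
t=8: input=1 -> V=8
t=9: input=2 -> V=0 FIRE
t=10: input=2 -> V=0 FIRE
t=11: input=2 -> V=0 FIRE
t=12: input=1 -> V=8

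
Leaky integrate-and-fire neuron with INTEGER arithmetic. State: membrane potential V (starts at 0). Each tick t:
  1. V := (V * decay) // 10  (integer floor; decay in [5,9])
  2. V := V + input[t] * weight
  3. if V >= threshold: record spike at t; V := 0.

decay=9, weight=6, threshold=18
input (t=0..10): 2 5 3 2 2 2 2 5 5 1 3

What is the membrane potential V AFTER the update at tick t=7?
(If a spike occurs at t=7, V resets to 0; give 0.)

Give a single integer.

t=0: input=2 -> V=12
t=1: input=5 -> V=0 FIRE
t=2: input=3 -> V=0 FIRE
t=3: input=2 -> V=12
t=4: input=2 -> V=0 FIRE
t=5: input=2 -> V=12
t=6: input=2 -> V=0 FIRE
t=7: input=5 -> V=0 FIRE
t=8: input=5 -> V=0 FIRE
t=9: input=1 -> V=6
t=10: input=3 -> V=0 FIRE

Answer: 0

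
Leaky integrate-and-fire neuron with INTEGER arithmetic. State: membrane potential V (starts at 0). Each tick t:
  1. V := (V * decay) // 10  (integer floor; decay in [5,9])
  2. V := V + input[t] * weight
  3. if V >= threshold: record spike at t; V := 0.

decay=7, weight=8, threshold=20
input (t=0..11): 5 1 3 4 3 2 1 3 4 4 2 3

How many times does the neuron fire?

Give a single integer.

t=0: input=5 -> V=0 FIRE
t=1: input=1 -> V=8
t=2: input=3 -> V=0 FIRE
t=3: input=4 -> V=0 FIRE
t=4: input=3 -> V=0 FIRE
t=5: input=2 -> V=16
t=6: input=1 -> V=19
t=7: input=3 -> V=0 FIRE
t=8: input=4 -> V=0 FIRE
t=9: input=4 -> V=0 FIRE
t=10: input=2 -> V=16
t=11: input=3 -> V=0 FIRE

Answer: 8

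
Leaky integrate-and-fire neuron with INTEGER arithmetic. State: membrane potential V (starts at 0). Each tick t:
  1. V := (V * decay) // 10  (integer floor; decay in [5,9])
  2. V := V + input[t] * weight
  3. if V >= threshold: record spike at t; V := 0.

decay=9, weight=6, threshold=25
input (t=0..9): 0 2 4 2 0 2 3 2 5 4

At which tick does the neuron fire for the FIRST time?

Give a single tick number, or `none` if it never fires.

Answer: 2

Derivation:
t=0: input=0 -> V=0
t=1: input=2 -> V=12
t=2: input=4 -> V=0 FIRE
t=3: input=2 -> V=12
t=4: input=0 -> V=10
t=5: input=2 -> V=21
t=6: input=3 -> V=0 FIRE
t=7: input=2 -> V=12
t=8: input=5 -> V=0 FIRE
t=9: input=4 -> V=24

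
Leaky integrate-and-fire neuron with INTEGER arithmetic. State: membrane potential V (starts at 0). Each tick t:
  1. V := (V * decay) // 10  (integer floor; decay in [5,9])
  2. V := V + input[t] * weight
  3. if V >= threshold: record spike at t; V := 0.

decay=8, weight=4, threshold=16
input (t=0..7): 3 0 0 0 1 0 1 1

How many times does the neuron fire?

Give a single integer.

t=0: input=3 -> V=12
t=1: input=0 -> V=9
t=2: input=0 -> V=7
t=3: input=0 -> V=5
t=4: input=1 -> V=8
t=5: input=0 -> V=6
t=6: input=1 -> V=8
t=7: input=1 -> V=10

Answer: 0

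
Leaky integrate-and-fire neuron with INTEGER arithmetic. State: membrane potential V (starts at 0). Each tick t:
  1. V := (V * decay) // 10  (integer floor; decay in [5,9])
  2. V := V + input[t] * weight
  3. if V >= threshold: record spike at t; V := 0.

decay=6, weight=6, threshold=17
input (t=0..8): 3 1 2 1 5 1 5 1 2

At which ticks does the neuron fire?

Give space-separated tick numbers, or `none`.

t=0: input=3 -> V=0 FIRE
t=1: input=1 -> V=6
t=2: input=2 -> V=15
t=3: input=1 -> V=15
t=4: input=5 -> V=0 FIRE
t=5: input=1 -> V=6
t=6: input=5 -> V=0 FIRE
t=7: input=1 -> V=6
t=8: input=2 -> V=15

Answer: 0 4 6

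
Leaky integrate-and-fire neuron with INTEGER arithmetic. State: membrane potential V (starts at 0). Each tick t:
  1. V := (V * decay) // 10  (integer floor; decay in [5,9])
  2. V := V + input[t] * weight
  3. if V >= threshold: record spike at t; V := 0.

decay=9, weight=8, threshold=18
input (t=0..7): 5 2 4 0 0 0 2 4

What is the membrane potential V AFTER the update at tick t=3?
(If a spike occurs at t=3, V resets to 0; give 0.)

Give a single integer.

Answer: 0

Derivation:
t=0: input=5 -> V=0 FIRE
t=1: input=2 -> V=16
t=2: input=4 -> V=0 FIRE
t=3: input=0 -> V=0
t=4: input=0 -> V=0
t=5: input=0 -> V=0
t=6: input=2 -> V=16
t=7: input=4 -> V=0 FIRE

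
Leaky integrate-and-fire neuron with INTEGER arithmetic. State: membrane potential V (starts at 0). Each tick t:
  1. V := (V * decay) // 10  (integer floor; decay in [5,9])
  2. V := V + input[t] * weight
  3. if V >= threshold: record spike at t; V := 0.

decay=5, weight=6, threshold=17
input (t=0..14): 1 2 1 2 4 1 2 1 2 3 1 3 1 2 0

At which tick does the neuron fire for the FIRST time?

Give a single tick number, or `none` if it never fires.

Answer: 3

Derivation:
t=0: input=1 -> V=6
t=1: input=2 -> V=15
t=2: input=1 -> V=13
t=3: input=2 -> V=0 FIRE
t=4: input=4 -> V=0 FIRE
t=5: input=1 -> V=6
t=6: input=2 -> V=15
t=7: input=1 -> V=13
t=8: input=2 -> V=0 FIRE
t=9: input=3 -> V=0 FIRE
t=10: input=1 -> V=6
t=11: input=3 -> V=0 FIRE
t=12: input=1 -> V=6
t=13: input=2 -> V=15
t=14: input=0 -> V=7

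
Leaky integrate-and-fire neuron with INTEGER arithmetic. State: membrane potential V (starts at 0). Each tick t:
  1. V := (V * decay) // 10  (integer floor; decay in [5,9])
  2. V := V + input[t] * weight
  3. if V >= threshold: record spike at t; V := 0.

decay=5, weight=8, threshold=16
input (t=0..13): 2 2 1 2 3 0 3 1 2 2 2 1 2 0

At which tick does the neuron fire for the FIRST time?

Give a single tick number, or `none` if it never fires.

t=0: input=2 -> V=0 FIRE
t=1: input=2 -> V=0 FIRE
t=2: input=1 -> V=8
t=3: input=2 -> V=0 FIRE
t=4: input=3 -> V=0 FIRE
t=5: input=0 -> V=0
t=6: input=3 -> V=0 FIRE
t=7: input=1 -> V=8
t=8: input=2 -> V=0 FIRE
t=9: input=2 -> V=0 FIRE
t=10: input=2 -> V=0 FIRE
t=11: input=1 -> V=8
t=12: input=2 -> V=0 FIRE
t=13: input=0 -> V=0

Answer: 0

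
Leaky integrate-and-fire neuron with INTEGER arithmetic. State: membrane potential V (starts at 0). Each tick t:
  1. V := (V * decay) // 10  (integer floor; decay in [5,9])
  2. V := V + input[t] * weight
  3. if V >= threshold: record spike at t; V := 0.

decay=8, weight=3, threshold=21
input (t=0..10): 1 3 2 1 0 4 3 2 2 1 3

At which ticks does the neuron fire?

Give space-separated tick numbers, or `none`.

t=0: input=1 -> V=3
t=1: input=3 -> V=11
t=2: input=2 -> V=14
t=3: input=1 -> V=14
t=4: input=0 -> V=11
t=5: input=4 -> V=20
t=6: input=3 -> V=0 FIRE
t=7: input=2 -> V=6
t=8: input=2 -> V=10
t=9: input=1 -> V=11
t=10: input=3 -> V=17

Answer: 6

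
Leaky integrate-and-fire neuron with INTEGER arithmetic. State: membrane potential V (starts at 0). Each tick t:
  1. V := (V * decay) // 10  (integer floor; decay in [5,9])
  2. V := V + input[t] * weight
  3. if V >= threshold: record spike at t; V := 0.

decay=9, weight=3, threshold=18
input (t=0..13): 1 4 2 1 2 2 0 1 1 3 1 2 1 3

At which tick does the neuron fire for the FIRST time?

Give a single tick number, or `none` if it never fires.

Answer: 2

Derivation:
t=0: input=1 -> V=3
t=1: input=4 -> V=14
t=2: input=2 -> V=0 FIRE
t=3: input=1 -> V=3
t=4: input=2 -> V=8
t=5: input=2 -> V=13
t=6: input=0 -> V=11
t=7: input=1 -> V=12
t=8: input=1 -> V=13
t=9: input=3 -> V=0 FIRE
t=10: input=1 -> V=3
t=11: input=2 -> V=8
t=12: input=1 -> V=10
t=13: input=3 -> V=0 FIRE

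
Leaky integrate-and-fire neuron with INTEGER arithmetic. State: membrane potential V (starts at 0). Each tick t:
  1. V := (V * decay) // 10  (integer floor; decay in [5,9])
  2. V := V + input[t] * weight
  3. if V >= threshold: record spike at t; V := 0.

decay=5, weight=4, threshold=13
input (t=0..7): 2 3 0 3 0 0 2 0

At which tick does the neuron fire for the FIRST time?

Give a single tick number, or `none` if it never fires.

t=0: input=2 -> V=8
t=1: input=3 -> V=0 FIRE
t=2: input=0 -> V=0
t=3: input=3 -> V=12
t=4: input=0 -> V=6
t=5: input=0 -> V=3
t=6: input=2 -> V=9
t=7: input=0 -> V=4

Answer: 1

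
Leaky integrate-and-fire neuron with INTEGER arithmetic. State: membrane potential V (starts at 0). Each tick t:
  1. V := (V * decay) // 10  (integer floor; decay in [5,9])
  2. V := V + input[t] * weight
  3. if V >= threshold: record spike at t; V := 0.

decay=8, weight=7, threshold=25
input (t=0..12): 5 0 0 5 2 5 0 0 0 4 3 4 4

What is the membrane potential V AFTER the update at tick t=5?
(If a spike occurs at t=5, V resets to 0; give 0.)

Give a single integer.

Answer: 0

Derivation:
t=0: input=5 -> V=0 FIRE
t=1: input=0 -> V=0
t=2: input=0 -> V=0
t=3: input=5 -> V=0 FIRE
t=4: input=2 -> V=14
t=5: input=5 -> V=0 FIRE
t=6: input=0 -> V=0
t=7: input=0 -> V=0
t=8: input=0 -> V=0
t=9: input=4 -> V=0 FIRE
t=10: input=3 -> V=21
t=11: input=4 -> V=0 FIRE
t=12: input=4 -> V=0 FIRE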